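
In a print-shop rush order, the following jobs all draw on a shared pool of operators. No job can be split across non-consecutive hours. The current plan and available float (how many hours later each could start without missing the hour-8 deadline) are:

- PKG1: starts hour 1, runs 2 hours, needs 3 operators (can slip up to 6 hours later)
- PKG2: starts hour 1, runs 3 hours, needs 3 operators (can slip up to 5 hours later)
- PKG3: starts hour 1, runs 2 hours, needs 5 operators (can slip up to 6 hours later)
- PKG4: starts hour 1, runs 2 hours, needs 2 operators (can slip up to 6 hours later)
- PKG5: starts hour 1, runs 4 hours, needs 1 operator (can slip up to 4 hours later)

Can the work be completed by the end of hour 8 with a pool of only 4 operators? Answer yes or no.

Total operator-hours = 33; over 8 hours the average is 33/8 > 4, so some hour must exceed 4.

no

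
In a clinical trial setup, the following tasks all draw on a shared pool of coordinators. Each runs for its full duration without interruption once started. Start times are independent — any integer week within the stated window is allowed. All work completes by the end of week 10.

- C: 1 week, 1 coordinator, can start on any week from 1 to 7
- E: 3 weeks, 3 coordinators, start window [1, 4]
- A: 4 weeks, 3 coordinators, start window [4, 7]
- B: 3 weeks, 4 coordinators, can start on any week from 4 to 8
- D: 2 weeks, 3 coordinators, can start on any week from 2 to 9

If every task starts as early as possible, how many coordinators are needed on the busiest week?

7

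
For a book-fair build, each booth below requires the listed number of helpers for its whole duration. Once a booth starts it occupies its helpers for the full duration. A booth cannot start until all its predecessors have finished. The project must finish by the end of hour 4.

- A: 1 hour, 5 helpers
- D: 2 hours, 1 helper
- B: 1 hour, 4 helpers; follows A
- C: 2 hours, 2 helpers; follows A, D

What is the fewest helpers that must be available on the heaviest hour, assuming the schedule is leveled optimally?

Schedule A@1, D@1, B@2, C@3: h1:6  h2:5  h3:2  h4:2 — peak 6.
No arrangement of the 5 feasible schedules does better.

6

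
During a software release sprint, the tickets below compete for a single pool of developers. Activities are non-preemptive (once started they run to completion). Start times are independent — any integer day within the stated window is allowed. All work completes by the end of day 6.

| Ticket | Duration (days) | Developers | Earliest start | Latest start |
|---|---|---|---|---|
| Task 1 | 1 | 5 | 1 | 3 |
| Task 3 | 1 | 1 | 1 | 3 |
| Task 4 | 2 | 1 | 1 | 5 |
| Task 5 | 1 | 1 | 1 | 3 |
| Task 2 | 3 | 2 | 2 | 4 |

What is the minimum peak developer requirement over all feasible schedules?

Early-start (Task 1@1, Task 3@1, Task 4@1, Task 5@1, Task 2@2) gives peak 8: d1:8  d2:3  d3:2  d4:2  d5:0  d6:0.
Shift Task 3→2, Task 4→2, Task 5→2.
Schedule Task 1@1, Task 3@2, Task 4@2, Task 5@2, Task 2@2: d1:5  d2:5  d3:3  d4:2  d5:0  d6:0 — peak 5.

5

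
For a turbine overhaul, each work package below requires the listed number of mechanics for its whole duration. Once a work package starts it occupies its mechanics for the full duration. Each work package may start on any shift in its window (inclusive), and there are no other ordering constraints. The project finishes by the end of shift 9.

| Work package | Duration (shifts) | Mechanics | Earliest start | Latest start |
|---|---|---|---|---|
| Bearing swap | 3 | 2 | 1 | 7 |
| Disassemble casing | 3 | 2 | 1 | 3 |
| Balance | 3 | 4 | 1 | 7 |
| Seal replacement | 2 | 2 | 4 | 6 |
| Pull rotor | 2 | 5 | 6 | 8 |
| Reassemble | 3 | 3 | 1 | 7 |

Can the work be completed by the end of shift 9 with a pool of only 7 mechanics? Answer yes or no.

Schedule Bearing swap@1, Disassemble casing@1, Balance@4, Seal replacement@4, Pull rotor@7, Reassemble@1: s1:7  s2:7  s3:7  s4:6  s5:6  s6:4  s7:5  s8:5  s9:0 — peak 7 ≤ 7.

yes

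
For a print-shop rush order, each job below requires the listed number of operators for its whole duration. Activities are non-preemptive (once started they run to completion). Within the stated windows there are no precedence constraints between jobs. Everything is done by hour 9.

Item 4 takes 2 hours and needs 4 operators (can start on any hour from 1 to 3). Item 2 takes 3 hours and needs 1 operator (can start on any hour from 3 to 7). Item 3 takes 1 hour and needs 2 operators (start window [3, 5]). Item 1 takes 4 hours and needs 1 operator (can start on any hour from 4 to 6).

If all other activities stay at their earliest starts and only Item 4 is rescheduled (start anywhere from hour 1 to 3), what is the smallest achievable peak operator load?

4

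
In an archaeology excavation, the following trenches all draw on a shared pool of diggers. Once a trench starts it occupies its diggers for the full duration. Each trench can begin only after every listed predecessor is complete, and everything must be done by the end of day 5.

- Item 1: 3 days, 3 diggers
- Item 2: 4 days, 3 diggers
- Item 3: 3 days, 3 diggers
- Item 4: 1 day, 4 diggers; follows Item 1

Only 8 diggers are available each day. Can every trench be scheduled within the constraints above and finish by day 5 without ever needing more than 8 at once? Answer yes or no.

The minimum achievable peak is 9; 8 < 9, so no feasible schedule stays within the cap.

no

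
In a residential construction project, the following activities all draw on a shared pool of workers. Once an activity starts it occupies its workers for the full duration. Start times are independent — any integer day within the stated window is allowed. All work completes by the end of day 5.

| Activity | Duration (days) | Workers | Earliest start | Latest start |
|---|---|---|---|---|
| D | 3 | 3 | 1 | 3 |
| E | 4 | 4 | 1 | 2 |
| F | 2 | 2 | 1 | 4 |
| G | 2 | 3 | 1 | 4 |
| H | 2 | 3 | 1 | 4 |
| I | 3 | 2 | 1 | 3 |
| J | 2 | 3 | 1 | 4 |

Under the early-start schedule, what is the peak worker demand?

Early-start schedule: D@1, E@1, F@1, G@1, H@1, I@1, J@1.
Load per day: day 1: 20, day 2: 20, day 3: 9, day 4: 4, day 5: 0.
Peak is 20.

20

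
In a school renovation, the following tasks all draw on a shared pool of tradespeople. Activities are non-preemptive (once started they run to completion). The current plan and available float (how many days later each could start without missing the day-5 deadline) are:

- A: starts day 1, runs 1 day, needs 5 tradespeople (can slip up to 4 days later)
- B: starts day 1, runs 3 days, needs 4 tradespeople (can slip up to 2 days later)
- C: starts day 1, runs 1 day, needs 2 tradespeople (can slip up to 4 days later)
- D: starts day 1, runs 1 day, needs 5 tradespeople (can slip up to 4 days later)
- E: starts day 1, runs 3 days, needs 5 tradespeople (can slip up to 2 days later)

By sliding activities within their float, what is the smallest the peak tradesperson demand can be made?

9

Early-start (A@1, B@1, C@1, D@1, E@1) gives peak 21: d1:21  d2:9  d3:9  d4:0  d5:0.
Shift C→4, D→2, E→3.
Schedule A@1, B@1, C@4, D@2, E@3: d1:9  d2:9  d3:9  d4:7  d5:5 — peak 9.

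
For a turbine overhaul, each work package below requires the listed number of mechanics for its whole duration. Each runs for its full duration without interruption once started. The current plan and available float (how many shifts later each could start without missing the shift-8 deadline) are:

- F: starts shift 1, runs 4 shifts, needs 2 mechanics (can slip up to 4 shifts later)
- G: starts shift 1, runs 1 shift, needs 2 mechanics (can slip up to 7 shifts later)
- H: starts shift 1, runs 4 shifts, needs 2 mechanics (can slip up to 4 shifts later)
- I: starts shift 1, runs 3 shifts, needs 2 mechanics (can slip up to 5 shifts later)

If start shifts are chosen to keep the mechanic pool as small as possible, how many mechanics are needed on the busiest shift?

Early-start (F@1, G@1, H@1, I@1) gives peak 8: s1:8  s2:6  s3:6  s4:4  s5:0  s6:0  s7:0  s8:0.
Shift H→2, I→5.
Schedule F@1, G@1, H@2, I@5: s1:4  s2:4  s3:4  s4:4  s5:4  s6:2  s7:2  s8:0 — peak 4.

4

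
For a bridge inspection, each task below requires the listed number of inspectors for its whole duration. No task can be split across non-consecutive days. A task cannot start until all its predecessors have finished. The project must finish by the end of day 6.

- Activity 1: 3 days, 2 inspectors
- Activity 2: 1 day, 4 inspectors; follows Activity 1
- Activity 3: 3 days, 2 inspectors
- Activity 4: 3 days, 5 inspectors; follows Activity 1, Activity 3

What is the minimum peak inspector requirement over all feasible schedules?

9

Schedule Activity 1@1, Activity 2@4, Activity 3@1, Activity 4@4: d1:4  d2:4  d3:4  d4:9  d5:5  d6:5 — peak 9.
No arrangement of the 3 feasible schedules does better.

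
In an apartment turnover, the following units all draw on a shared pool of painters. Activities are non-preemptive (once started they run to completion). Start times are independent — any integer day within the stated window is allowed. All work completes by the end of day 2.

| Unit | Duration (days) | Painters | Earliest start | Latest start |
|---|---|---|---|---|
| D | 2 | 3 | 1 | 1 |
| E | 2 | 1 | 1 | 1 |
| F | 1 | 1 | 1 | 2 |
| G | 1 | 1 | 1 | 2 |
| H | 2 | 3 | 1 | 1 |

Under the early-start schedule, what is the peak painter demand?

Early-start schedule: D@1, E@1, F@1, G@1, H@1.
Load per day: day 1: 9, day 2: 7.
Peak is 9.

9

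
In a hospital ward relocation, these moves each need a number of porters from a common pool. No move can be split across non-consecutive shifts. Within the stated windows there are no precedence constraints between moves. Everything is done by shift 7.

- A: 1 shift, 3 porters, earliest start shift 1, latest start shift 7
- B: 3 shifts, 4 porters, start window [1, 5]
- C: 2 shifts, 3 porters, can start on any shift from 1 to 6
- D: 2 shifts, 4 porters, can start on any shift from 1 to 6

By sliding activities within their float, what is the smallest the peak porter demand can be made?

6

Early-start (A@1, B@1, C@1, D@1) gives peak 14: s1:14  s2:11  s3:4  s4:0  s5:0  s6:0  s7:0.
Shift B→3, D→6.
Schedule A@1, B@3, C@1, D@6: s1:6  s2:3  s3:4  s4:4  s5:4  s6:4  s7:4 — peak 6.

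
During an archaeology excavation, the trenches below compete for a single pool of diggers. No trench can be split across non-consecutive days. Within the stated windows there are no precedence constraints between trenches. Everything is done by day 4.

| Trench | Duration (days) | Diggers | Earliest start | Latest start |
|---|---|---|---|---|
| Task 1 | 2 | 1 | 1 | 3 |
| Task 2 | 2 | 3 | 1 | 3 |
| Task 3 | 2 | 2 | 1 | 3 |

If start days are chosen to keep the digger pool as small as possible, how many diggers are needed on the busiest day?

3

Early-start (Task 1@1, Task 2@1, Task 3@1) gives peak 6: d1:6  d2:6  d3:0  d4:0.
Shift Task 2→3.
Schedule Task 1@1, Task 2@3, Task 3@1: d1:3  d2:3  d3:3  d4:3 — peak 3.
Total digger-days = 12 over 4 days ⇒ peak ≥ ⌈12/4⌉ = 3, so 3 is optimal.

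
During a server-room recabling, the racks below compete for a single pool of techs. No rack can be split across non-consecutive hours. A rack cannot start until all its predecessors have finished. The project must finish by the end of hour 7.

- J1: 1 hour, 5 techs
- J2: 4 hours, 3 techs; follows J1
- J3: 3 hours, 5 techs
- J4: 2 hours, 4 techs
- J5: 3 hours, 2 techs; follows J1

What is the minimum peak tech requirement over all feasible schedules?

8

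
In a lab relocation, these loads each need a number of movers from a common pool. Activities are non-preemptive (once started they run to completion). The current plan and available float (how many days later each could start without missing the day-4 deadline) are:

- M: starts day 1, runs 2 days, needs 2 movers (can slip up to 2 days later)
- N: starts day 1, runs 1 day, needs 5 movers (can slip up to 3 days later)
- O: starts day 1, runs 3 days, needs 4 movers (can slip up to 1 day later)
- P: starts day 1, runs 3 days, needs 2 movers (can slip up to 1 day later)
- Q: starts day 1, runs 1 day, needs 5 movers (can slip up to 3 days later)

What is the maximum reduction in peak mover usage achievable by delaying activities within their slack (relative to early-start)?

9

Early-start peak: d1:18  d2:8  d3:6  d4:0 ⇒ 18.
Leveled (M@1, N@1, O@2, P@1, Q@4): d1:9  d2:8  d3:6  d4:9 ⇒ 9.
Reduction 18 − 9 = 9.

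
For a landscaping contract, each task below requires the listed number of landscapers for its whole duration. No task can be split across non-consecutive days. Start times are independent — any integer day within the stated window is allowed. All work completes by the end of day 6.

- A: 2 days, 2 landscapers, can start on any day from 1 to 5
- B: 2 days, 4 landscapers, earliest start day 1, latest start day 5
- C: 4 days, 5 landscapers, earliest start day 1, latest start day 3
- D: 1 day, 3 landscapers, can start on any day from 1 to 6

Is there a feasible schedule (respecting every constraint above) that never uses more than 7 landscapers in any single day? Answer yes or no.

yes

Schedule A@1, B@5, C@1, D@5: d1:7  d2:7  d3:5  d4:5  d5:7  d6:4 — peak 7 ≤ 7.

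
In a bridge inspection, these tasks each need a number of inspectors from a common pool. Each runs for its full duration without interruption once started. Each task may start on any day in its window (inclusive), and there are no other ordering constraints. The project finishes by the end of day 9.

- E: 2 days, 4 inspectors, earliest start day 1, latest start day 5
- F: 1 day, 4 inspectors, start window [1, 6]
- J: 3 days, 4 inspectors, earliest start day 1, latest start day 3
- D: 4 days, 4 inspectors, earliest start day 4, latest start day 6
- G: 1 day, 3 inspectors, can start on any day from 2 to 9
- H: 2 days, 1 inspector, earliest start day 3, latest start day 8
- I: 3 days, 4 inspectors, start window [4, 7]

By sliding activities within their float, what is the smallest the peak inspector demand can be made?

8

Early-start (E@1, F@1, J@1, D@4, G@2, H@3, I@4) gives peak 12: d1:12  d2:11  d3:5  d4:9  d5:8  d6:8  d7:4  d8:0  d9:0.
Shift J→2, G→3, H→5, I→7.
Schedule E@1, F@1, J@2, D@4, G@3, H@5, I@7: d1:8  d2:8  d3:7  d4:8  d5:5  d6:5  d7:8  d8:4  d9:4 — peak 8.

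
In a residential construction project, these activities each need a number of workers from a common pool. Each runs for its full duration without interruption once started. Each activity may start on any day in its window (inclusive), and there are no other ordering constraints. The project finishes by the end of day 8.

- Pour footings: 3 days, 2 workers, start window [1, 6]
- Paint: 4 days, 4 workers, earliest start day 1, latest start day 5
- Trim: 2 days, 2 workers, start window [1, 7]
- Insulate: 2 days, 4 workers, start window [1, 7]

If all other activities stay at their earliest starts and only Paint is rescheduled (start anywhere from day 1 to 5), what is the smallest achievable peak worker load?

Paint@1: d1:12  d2:12  d3:6  d4:4  d5:0  d6:0  d7:0  d8:0 → peak 12
Paint@2: d1:8  d2:12  d3:6  d4:4  d5:4  d6:0  d7:0  d8:0 → peak 12
Paint@3: d1:8  d2:8  d3:6  d4:4  d5:4  d6:4  d7:0  d8:0 → peak 8
Paint@4: d1:8  d2:8  d3:2  d4:4  d5:4  d6:4  d7:4  d8:0 → peak 8
Paint@5: d1:8  d2:8  d3:2  d4:0  d5:4  d6:4  d7:4  d8:4 → peak 8
Best is Paint@3, peak 8.

8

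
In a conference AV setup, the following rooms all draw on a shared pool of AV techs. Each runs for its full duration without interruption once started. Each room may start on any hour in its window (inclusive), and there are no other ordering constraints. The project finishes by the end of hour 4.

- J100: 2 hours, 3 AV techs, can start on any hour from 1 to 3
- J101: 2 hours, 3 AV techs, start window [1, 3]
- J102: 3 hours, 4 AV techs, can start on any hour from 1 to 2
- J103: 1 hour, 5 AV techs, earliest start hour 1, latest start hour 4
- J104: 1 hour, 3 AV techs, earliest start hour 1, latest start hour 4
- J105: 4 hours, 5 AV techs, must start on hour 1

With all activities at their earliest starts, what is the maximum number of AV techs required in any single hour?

23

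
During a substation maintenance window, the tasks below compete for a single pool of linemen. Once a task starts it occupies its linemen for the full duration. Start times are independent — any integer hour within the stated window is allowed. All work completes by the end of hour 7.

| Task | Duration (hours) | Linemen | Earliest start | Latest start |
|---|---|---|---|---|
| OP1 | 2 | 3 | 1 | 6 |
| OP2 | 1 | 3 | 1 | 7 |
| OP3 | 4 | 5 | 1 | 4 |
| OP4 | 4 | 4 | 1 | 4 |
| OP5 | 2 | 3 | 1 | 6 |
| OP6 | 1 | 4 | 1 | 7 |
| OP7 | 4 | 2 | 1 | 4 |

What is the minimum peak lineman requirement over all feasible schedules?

Early-start (OP1@1, OP2@1, OP3@1, OP4@1, OP5@1, OP6@1, OP7@1) gives peak 24: h1:24  h2:17  h3:11  h4:11  h5:0  h6:0  h7:0.
Shift OP4→3, OP5→5, OP6→6, OP7→2.
Schedule OP1@1, OP2@1, OP3@1, OP4@3, OP5@5, OP6@6, OP7@2: h1:11  h2:10  h3:11  h4:11  h5:9  h6:11  h7:0 — peak 11.

11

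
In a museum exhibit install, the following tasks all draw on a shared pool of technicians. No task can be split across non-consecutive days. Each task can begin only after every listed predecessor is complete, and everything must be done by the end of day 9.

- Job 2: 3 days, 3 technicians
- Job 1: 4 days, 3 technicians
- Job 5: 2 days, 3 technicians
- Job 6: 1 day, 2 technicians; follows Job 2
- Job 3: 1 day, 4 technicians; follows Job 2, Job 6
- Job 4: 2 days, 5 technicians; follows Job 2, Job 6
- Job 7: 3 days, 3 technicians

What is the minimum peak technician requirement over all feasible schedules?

7

Early-start (Job 2@1, Job 1@1, Job 5@1, Job 6@4, Job 3@5, Job 4@5, Job 7@1) gives peak 12: d1:12  d2:12  d3:9  d4:5  d5:9  d6:5  d7:0  d8:0  d9:0.
Shift Job 5→4, Job 6→6, Job 3→7, Job 4→8, Job 7→5.
Schedule Job 2@1, Job 1@1, Job 5@4, Job 6@6, Job 3@7, Job 4@8, Job 7@5: d1:6  d2:6  d3:6  d4:6  d5:6  d6:5  d7:7  d8:5  d9:5 — peak 7.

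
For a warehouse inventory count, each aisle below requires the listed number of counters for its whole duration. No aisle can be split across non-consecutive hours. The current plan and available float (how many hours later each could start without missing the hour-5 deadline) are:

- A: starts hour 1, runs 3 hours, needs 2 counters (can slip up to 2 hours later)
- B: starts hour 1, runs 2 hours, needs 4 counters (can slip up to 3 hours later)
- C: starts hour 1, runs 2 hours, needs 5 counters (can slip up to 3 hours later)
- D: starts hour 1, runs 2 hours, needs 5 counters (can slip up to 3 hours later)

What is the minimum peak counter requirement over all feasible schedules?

Early-start (A@1, B@1, C@1, D@1) gives peak 16: h1:16  h2:16  h3:2  h4:0  h5:0.
Shift B→3, D→4.
Schedule A@1, B@3, C@1, D@4: h1:7  h2:7  h3:6  h4:9  h5:5 — peak 9.

9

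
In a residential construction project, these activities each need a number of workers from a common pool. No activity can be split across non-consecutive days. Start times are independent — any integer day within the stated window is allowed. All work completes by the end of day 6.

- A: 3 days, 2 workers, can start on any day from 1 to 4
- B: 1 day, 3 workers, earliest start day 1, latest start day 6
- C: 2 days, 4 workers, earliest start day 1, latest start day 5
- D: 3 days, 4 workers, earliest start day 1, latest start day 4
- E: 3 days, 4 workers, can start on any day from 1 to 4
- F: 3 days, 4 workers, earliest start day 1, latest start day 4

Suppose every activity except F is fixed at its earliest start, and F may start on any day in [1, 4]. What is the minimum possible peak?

F@1: d1:21  d2:18  d3:14  d4:0  d5:0  d6:0 → peak 21
F@2: d1:17  d2:18  d3:14  d4:4  d5:0  d6:0 → peak 18
F@3: d1:17  d2:14  d3:14  d4:4  d5:4  d6:0 → peak 17
F@4: d1:17  d2:14  d3:10  d4:4  d5:4  d6:4 → peak 17
Best is F@3, peak 17.

17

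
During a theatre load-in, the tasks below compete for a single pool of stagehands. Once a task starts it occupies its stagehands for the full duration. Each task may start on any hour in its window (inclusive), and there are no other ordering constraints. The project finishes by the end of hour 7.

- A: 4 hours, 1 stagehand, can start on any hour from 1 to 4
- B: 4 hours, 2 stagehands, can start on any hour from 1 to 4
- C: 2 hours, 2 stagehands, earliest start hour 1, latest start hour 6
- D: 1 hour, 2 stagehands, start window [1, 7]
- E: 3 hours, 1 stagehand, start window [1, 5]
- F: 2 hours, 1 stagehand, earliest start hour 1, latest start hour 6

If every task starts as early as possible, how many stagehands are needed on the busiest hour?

9

Early-start schedule: A@1, B@1, C@1, D@1, E@1, F@1.
Load per hour: hour 1: 9, hour 2: 7, hour 3: 4, hour 4: 3, hour 5: 0, hour 6: 0, hour 7: 0.
Peak is 9.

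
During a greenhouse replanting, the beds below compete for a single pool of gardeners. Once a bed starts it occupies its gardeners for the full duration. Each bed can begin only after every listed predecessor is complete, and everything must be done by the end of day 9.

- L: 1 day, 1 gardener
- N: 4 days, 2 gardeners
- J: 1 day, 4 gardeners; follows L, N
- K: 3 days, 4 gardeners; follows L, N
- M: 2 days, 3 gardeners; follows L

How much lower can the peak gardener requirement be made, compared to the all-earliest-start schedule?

3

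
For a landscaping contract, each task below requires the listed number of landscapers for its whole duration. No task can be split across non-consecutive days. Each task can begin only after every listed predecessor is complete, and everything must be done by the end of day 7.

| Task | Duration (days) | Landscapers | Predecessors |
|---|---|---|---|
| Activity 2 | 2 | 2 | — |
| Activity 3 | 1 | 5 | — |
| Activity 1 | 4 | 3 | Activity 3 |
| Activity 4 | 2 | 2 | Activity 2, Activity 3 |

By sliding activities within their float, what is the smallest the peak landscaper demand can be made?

5

Early-start (Activity 2@1, Activity 3@1, Activity 1@2, Activity 4@3) gives peak 7: d1:7  d2:5  d3:5  d4:5  d5:3  d6:0  d7:0.
Shift Activity 3→3, Activity 1→4, Activity 4→4.
Schedule Activity 2@1, Activity 3@3, Activity 1@4, Activity 4@4: d1:2  d2:2  d3:5  d4:5  d5:5  d6:3  d7:3 — peak 5.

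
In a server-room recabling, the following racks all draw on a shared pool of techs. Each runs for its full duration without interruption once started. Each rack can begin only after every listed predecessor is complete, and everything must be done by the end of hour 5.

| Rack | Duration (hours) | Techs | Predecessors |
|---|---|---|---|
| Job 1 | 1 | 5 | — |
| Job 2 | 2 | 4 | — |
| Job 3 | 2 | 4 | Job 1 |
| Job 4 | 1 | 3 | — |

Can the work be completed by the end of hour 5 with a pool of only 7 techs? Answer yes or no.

Schedule Job 1@1, Job 2@2, Job 3@4, Job 4@2: h1:5  h2:7  h3:4  h4:4  h5:4 — peak 7 ≤ 7.

yes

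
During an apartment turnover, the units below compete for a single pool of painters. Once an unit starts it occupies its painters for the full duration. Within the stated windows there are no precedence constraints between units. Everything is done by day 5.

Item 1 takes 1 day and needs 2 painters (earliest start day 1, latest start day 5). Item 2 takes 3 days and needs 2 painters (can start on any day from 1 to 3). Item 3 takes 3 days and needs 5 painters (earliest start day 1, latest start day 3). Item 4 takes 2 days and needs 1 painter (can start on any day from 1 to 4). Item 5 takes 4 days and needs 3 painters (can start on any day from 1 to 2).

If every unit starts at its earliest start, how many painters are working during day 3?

10

At early start, day 3 has: Item 2, Item 3, Item 5.
Demand: 2 + 5 + 3 = 10.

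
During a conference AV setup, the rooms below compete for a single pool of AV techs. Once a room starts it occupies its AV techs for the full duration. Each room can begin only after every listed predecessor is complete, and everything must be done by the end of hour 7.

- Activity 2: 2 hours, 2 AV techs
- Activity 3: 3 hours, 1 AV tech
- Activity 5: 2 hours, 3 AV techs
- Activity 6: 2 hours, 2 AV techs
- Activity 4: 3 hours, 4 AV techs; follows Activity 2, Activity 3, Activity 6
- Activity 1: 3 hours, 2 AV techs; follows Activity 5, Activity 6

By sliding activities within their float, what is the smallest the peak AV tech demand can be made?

6

Early-start (Activity 2@1, Activity 3@1, Activity 5@1, Activity 6@1, Activity 4@4, Activity 1@3) gives peak 8: h1:8  h2:8  h3:3  h4:6  h5:6  h6:4  h7:0.
Shift Activity 6→3, Activity 4→5, Activity 1→5.
Schedule Activity 2@1, Activity 3@1, Activity 5@1, Activity 6@3, Activity 4@5, Activity 1@5: h1:6  h2:6  h3:3  h4:2  h5:6  h6:6  h7:6 — peak 6.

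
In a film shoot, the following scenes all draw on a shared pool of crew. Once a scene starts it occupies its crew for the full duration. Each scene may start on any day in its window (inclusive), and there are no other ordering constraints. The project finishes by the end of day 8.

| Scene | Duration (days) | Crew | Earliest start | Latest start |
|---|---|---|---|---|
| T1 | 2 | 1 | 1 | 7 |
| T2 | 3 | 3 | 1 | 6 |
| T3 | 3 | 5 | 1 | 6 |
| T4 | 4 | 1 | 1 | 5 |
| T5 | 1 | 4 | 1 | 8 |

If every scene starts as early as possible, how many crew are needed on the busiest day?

14

Early-start schedule: T1@1, T2@1, T3@1, T4@1, T5@1.
Load per day: day 1: 14, day 2: 10, day 3: 9, day 4: 1, day 5: 0, day 6: 0, day 7: 0, day 8: 0.
Peak is 14.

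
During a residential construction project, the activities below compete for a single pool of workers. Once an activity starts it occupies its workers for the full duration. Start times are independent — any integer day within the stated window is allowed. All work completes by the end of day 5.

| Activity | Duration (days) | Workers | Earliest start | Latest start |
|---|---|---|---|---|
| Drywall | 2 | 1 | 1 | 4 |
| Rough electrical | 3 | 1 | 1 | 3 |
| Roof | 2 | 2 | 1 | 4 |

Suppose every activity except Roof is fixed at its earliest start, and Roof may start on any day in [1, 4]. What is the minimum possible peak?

2

Roof@1: d1:4  d2:4  d3:1  d4:0  d5:0 → peak 4
Roof@2: d1:2  d2:4  d3:3  d4:0  d5:0 → peak 4
Roof@3: d1:2  d2:2  d3:3  d4:2  d5:0 → peak 3
Roof@4: d1:2  d2:2  d3:1  d4:2  d5:2 → peak 2
Best is Roof@4, peak 2.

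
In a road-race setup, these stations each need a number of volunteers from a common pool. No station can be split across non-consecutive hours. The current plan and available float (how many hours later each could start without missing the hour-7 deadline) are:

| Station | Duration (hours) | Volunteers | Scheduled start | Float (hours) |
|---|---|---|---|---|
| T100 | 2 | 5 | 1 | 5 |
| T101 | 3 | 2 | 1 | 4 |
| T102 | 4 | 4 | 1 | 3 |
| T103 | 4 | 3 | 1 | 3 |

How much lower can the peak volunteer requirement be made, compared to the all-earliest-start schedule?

7

Early-start peak: h1:14  h2:14  h3:9  h4:7  h5:0  h6:0  h7:0 ⇒ 14.
Leveled (T100@1, T101@1, T102@3, T103@4): h1:7  h2:7  h3:6  h4:7  h5:7  h6:7  h7:3 ⇒ 7.
Reduction 14 − 7 = 7.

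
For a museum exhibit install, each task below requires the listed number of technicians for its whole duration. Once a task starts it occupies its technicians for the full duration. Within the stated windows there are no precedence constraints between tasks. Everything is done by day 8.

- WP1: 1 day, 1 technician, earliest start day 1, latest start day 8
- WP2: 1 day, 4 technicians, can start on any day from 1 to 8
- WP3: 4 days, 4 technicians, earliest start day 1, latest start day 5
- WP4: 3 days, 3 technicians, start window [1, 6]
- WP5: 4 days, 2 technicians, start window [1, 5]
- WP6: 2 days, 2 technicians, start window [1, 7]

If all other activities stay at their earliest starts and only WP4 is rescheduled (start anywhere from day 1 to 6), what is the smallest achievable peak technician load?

13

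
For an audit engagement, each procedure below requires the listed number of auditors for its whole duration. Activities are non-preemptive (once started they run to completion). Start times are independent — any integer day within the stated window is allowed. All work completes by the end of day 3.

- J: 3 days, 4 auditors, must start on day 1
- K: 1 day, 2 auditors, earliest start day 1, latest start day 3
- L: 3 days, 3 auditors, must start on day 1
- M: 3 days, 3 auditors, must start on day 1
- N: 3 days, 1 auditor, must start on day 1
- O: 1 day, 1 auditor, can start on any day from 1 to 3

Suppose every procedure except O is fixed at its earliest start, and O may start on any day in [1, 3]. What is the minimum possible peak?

13

O@1: d1:14  d2:11  d3:11 → peak 14
O@2: d1:13  d2:12  d3:11 → peak 13
O@3: d1:13  d2:11  d3:12 → peak 13
Best is O@2, peak 13.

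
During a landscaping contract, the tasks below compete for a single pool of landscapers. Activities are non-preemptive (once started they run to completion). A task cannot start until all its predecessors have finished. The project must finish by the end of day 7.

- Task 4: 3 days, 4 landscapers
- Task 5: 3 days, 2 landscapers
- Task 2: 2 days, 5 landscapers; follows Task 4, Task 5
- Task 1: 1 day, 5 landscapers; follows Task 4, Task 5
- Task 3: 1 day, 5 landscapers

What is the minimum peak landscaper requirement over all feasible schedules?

Early-start (Task 4@1, Task 5@1, Task 2@4, Task 1@4, Task 3@1) gives peak 11: d1:11  d2:6  d3:6  d4:10  d5:5  d6:0  d7:0.
Shift Task 1→6, Task 3→7.
Schedule Task 4@1, Task 5@1, Task 2@4, Task 1@6, Task 3@7: d1:6  d2:6  d3:6  d4:5  d5:5  d6:5  d7:5 — peak 6.
Total landscaper-days = 38 over 7 days ⇒ peak ≥ ⌈38/7⌉ = 6, so 6 is optimal.

6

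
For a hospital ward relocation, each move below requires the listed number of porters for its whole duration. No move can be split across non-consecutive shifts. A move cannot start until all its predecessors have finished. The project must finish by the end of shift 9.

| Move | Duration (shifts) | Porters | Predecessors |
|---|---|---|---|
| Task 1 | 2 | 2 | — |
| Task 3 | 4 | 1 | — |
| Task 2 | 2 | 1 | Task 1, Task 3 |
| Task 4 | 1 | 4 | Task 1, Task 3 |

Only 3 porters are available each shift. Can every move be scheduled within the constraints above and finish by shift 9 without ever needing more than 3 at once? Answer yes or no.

no

The minimum achievable peak is 4; 3 < 4, so no feasible schedule stays within the cap.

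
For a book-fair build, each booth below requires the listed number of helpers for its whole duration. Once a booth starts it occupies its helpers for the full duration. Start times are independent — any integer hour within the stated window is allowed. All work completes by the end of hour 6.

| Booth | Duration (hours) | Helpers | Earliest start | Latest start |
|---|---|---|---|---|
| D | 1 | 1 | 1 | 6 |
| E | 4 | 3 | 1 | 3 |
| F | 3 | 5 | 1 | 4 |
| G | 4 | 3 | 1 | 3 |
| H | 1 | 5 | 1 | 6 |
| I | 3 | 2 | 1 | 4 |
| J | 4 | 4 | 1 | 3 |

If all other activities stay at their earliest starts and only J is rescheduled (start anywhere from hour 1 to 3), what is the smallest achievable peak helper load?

19

J@1: h1:23  h2:17  h3:17  h4:10  h5:0  h6:0 → peak 23
J@2: h1:19  h2:17  h3:17  h4:10  h5:4  h6:0 → peak 19
J@3: h1:19  h2:13  h3:17  h4:10  h5:4  h6:4 → peak 19
Best is J@2, peak 19.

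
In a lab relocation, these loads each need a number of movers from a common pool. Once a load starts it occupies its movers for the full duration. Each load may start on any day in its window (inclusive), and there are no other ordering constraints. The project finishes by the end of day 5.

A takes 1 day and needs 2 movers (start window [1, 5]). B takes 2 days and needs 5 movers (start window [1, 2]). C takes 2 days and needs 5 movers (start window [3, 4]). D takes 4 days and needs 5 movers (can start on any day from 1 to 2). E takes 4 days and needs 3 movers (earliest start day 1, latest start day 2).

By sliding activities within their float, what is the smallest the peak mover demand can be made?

Early-start (A@1, B@1, C@3, D@1, E@1) gives peak 15: d1:15  d2:13  d3:13  d4:13  d5:0.
Shift E→2.
Schedule A@1, B@1, C@3, D@1, E@2: d1:12  d2:13  d3:13  d4:13  d5:3 — peak 13.

13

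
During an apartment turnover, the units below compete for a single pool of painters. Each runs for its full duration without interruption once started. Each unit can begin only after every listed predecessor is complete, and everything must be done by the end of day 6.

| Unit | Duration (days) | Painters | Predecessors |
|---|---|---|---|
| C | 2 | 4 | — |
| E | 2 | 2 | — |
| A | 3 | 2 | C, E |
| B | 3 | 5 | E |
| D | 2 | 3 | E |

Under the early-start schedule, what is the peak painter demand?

Early-start schedule: C@1, E@1, A@3, B@3, D@3.
Load per day: day 1: 6, day 2: 6, day 3: 10, day 4: 10, day 5: 7, day 6: 0.
Peak is 10.

10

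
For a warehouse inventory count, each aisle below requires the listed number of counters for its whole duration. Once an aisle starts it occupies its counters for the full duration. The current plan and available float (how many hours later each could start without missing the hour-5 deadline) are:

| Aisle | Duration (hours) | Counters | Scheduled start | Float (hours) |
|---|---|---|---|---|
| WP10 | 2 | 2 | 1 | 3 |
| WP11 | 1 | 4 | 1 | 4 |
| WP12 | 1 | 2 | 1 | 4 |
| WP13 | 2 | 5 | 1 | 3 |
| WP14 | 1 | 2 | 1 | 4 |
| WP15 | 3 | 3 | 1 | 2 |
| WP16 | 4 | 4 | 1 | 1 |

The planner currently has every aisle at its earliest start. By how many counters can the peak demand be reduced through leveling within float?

11

Early-start peak: h1:22  h2:14  h3:7  h4:4  h5:0 ⇒ 22.
Leveled (WP10@1, WP11@1, WP12@1, WP13@4, WP14@2, WP15@1, WP16@2): h1:11  h2:11  h3:7  h4:9  h5:9 ⇒ 11.
Reduction 22 − 11 = 11.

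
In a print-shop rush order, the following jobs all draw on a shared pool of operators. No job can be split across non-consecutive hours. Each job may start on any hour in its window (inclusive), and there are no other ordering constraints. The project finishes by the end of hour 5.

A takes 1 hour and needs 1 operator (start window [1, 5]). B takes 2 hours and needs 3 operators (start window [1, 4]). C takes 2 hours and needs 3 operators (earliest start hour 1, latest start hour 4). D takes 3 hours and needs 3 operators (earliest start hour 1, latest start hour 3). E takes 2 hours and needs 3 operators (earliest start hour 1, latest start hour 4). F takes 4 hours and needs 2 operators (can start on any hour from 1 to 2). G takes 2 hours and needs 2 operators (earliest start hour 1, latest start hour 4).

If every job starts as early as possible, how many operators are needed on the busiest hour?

17

Early-start schedule: A@1, B@1, C@1, D@1, E@1, F@1, G@1.
Load per hour: hour 1: 17, hour 2: 16, hour 3: 5, hour 4: 2, hour 5: 0.
Peak is 17.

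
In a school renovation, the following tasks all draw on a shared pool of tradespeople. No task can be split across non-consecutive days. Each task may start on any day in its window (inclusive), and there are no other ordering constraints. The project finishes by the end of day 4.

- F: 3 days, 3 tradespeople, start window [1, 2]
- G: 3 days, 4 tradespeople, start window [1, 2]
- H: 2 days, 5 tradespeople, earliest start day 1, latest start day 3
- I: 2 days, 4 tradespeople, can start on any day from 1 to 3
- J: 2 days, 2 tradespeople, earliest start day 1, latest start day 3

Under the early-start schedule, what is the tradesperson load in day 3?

7

At early start, day 3 has: F, G.
Demand: 3 + 4 = 7.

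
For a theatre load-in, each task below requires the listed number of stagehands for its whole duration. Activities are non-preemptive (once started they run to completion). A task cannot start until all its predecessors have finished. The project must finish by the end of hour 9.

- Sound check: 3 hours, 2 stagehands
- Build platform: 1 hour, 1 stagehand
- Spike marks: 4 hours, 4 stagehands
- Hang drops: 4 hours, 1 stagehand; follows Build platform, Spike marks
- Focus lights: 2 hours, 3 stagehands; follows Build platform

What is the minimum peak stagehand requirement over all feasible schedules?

Early-start (Sound check@1, Build platform@1, Spike marks@1, Hang drops@5, Focus lights@2) gives peak 9: h1:7  h2:9  h3:9  h4:4  h5:1  h6:1  h7:1  h8:1  h9:0.
Shift Sound check→5, Build platform→5, Hang drops→6, Focus lights→8.
Schedule Sound check@5, Build platform@5, Spike marks@1, Hang drops@6, Focus lights@8: h1:4  h2:4  h3:4  h4:4  h5:3  h6:3  h7:3  h8:4  h9:4 — peak 4.
Total stagehand-hours = 33 over 9 hours ⇒ peak ≥ ⌈33/9⌉ = 4, so 4 is optimal.

4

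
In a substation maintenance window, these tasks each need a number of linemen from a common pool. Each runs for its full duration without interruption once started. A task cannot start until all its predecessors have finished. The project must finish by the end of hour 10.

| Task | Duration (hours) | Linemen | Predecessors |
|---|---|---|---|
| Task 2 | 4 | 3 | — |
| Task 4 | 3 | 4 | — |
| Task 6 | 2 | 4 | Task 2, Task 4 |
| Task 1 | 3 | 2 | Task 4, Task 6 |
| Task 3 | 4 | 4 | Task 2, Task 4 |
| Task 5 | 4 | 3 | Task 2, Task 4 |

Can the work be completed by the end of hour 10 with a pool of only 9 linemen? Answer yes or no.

Schedule Task 2@1, Task 4@1, Task 6@5, Task 1@7, Task 3@5, Task 5@7: h1:7  h2:7  h3:7  h4:3  h5:8  h6:8  h7:9  h8:9  h9:5  h10:3 — peak 9 ≤ 9.

yes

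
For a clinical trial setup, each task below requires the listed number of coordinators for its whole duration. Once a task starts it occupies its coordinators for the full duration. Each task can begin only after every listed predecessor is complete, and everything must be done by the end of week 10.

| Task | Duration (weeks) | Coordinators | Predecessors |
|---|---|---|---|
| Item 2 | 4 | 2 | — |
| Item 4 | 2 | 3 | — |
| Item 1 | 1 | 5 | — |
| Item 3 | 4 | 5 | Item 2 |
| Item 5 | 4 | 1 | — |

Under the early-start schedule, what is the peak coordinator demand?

11

Early-start schedule: Item 2@1, Item 4@1, Item 1@1, Item 3@5, Item 5@1.
Load per week: week 1: 11, week 2: 6, week 3: 3, week 4: 3, week 5: 5, week 6: 5, week 7: 5, week 8: 5, week 9: 0, week 10: 0.
Peak is 11.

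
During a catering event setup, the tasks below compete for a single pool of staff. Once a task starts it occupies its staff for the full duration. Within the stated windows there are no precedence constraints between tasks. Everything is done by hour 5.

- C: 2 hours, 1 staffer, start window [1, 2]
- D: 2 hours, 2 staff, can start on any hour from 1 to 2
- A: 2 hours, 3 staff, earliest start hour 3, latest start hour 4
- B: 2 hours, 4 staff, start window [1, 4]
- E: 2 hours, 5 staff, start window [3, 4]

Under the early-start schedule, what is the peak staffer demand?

8

Early-start schedule: C@1, D@1, A@3, B@1, E@3.
Load per hour: hour 1: 7, hour 2: 7, hour 3: 8, hour 4: 8, hour 5: 0.
Peak is 8.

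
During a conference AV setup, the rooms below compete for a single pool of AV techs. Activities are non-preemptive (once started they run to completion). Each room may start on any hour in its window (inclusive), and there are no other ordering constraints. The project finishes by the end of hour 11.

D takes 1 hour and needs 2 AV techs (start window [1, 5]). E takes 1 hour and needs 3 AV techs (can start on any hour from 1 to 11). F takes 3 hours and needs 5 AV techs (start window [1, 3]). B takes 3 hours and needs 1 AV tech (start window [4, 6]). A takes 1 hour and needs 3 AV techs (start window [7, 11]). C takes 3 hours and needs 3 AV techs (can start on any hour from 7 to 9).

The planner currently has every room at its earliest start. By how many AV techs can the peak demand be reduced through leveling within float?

5

Early-start peak: h1:10  h2:5  h3:5  h4:1  h5:1  h6:1  h7:6  h8:3  h9:3  h10:0  h11:0 ⇒ 10.
Leveled (D@1, E@1, F@2, B@5, A@7, C@8): h1:5  h2:5  h3:5  h4:5  h5:1  h6:1  h7:4  h8:3  h9:3  h10:3  h11:0 ⇒ 5.
Reduction 10 − 5 = 5.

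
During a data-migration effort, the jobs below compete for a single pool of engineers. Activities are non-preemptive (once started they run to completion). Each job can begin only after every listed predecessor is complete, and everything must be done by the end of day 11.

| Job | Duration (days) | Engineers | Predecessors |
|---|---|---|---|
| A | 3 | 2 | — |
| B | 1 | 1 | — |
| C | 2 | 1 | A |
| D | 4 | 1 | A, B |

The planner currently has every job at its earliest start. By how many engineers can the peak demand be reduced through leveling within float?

Early-start peak: d1:3  d2:2  d3:2  d4:2  d5:2  d6:1  d7:1  d8:0  d9:0  d10:0  d11:0 ⇒ 3.
Leveled (A@1, B@4, C@4, D@5): d1:2  d2:2  d3:2  d4:2  d5:2  d6:1  d7:1  d8:1  d9:0  d10:0  d11:0 ⇒ 2.
Reduction 3 − 2 = 1.

1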